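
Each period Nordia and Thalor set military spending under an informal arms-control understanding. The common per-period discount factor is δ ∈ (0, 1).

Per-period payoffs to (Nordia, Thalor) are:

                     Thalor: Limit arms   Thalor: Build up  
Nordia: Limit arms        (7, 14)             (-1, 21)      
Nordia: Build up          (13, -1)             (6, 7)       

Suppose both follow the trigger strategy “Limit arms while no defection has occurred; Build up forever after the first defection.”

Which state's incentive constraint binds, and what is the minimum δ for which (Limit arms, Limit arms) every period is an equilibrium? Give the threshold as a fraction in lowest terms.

Nordia; δ ≥ 6/7

Nordia: cooperation gives 7 each period; deviation gives 13 once then 6 forever.
  7/(1−δ) ≥ 13 + 6δ/(1−δ) ⇒ δ ≥ 6/7.
Thalor: cooperation gives 14 each period; deviation gives 21 once then 7 forever.
  δ ≥ 7/14 = 1/2.
Both must hold, so the binding constraint is Nordia's: δ ≥ 6/7.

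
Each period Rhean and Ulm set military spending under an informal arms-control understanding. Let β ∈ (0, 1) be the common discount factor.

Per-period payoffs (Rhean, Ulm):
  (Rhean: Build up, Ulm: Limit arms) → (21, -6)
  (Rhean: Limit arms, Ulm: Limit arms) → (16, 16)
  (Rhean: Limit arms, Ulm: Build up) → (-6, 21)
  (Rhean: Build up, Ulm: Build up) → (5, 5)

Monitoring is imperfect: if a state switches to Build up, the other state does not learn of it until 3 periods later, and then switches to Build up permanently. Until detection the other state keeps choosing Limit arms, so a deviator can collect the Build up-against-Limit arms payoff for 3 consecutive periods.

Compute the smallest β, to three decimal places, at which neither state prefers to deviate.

The best deviation is to choose Build up for all 3 undetected periods, earning 21 each, then 5 forever once detected.
Deviation value: 21(1−β^3)/(1−β) + 5β^3/(1−β); cooperation value: 16/(1−β).
IC: 16 ≥ 21(1−β^3) + 5β^3 = 21 − 16β^3.
So β^3 ≥ 5/16, giving β ≥ (5/16)^(1/3) ≈ 0.679.

0.679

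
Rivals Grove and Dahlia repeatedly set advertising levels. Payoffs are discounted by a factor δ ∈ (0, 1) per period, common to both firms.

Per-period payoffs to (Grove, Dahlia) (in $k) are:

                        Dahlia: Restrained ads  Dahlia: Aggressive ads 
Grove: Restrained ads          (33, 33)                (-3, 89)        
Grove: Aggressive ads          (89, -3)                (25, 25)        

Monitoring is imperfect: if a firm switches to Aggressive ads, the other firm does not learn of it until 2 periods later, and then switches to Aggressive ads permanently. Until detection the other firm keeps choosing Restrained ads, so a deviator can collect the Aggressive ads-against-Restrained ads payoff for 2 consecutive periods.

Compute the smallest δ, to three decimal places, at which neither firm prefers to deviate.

Deviating for the 2 undetected periods gains 89−33 = 56 per period over cooperation, then loses 33−25 = 8 per period forever once punishment starts.
Gain: 56(1 + δ + … + δ^1); loss: 8·δ^2/(1−δ).
No profitable deviation ⇔ 56(1−δ^2) ≤ 8·δ^2, i.e. δ^2 ≥ 56/(56+8) = 7/8.
Hence δ ≥ (7/8)^(1/2) ≈ 0.935.

0.935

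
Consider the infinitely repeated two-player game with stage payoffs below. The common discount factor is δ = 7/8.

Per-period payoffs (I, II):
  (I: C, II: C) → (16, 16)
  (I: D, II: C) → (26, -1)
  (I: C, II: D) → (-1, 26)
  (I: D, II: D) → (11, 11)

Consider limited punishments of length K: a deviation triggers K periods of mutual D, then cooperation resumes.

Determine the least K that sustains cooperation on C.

No profitable deviation requires (16−11)(δ+…+δ^K) ≥ 26−16, i.e. δ+…+δ^K ≥ 2 ≈ 2.0000.
With δ = 7/8, the partial sums are K=1: 0.8750, K=2: 1.6406, K=3: 2.3105.
K = 3 is the first length at which the sum reaches 2.0000.

3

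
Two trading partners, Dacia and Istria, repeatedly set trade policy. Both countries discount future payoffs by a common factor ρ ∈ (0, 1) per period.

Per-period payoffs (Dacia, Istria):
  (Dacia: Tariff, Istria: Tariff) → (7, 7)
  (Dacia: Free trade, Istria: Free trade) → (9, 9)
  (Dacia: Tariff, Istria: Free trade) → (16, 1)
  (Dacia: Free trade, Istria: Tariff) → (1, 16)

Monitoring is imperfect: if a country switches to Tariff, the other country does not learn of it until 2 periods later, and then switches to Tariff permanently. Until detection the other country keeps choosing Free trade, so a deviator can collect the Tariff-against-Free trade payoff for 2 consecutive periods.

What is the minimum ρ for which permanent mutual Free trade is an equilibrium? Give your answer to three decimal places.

A deviator earns 16 for 2 periods, then 7 forever; cooperating earns 9 forever. Multiplying the IC by (1−ρ):
9 ≥ 16(1−ρ^2) + 7ρ^2, so 9·ρ^2 ≥ 7 and ρ^2 ≥ 7/9.
ρ ≥ (7/9)^(1/2) ≈ 0.882.

0.882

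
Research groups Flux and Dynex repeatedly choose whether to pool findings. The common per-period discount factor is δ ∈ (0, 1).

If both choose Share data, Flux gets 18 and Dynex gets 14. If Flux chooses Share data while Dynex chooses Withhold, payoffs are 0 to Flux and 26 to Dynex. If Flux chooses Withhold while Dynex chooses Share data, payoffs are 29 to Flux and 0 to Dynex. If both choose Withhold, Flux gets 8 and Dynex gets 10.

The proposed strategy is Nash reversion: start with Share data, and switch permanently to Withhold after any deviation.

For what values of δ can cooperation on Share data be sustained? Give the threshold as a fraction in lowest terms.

Flux's threshold: (29−18)/(29−8) = 11/21.
Dynex's threshold: (26−14)/(26−10) = 3/4.
11/21 < 3/4, so Dynex binds and δ* = 3/4.

3/4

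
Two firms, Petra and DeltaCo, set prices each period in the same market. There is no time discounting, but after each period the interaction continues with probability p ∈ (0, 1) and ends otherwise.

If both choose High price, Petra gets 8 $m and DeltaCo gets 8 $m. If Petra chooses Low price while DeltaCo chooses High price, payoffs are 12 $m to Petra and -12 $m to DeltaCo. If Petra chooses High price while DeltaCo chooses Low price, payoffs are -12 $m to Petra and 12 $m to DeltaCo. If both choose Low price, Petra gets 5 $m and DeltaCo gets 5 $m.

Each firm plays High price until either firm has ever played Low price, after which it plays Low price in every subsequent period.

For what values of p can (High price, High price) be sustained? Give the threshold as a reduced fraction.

With no time discounting, the continuation probability p plays the role of the discount factor.
Grim-trigger IC: 8/(1−p) ≥ 12 + 5p/(1−p) ⇒ p ≥ (12−8)/(12−5) = 4/7.

4/7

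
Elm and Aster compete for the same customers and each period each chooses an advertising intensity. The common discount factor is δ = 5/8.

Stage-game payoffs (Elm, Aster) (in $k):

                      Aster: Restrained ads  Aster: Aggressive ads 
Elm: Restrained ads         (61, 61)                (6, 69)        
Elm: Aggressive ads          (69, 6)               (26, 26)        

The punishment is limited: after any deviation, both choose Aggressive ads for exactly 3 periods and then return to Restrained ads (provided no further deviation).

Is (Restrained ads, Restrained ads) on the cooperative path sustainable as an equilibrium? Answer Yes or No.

Yes

Comparing payoff streams over the 4 periods until play realigns: cooperate → 61(1+δ+…+δ^3); deviate → 69 + 26(δ+…+δ^3).
Cooperation is sustained iff (61−26)(δ+…+δ^3) ≥ 69−61.
δ+…+δ^3 = 5/8·(1−(5/8)^3)/(1−5/8) = 1.2598, and (69−61)/(61−26) = 0.2286.
1.2598 ≥ 0.2286, so cooperation is sustainable.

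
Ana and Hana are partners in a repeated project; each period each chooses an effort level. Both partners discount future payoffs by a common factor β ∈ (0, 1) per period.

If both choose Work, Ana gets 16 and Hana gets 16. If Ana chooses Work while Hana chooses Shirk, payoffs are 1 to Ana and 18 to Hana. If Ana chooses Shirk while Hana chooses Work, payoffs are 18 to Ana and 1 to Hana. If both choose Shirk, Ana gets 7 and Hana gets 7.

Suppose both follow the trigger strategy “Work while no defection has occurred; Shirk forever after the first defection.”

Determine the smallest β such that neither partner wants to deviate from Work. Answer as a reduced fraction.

16/(1−β) ≥ 18 + 7β/(1−β)
16 ≥ 18 − 11β
β ≥ 2/11.

2/11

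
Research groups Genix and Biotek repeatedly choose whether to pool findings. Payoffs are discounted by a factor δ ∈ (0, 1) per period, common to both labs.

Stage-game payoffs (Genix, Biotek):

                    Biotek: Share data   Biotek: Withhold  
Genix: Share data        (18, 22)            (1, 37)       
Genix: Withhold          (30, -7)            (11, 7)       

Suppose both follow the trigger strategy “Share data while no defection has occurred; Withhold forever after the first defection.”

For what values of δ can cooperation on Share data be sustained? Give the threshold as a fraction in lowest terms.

12/19

Genix: cooperation gives 18 each period; deviation gives 30 once then 11 forever.
  18/(1−δ) ≥ 30 + 11δ/(1−δ) ⇒ δ ≥ 12/19.
Biotek: cooperation gives 22 each period; deviation gives 37 once then 7 forever.
  δ ≥ 15/30 = 1/2.
Both must hold, so the binding constraint is Genix's: δ ≥ 12/19.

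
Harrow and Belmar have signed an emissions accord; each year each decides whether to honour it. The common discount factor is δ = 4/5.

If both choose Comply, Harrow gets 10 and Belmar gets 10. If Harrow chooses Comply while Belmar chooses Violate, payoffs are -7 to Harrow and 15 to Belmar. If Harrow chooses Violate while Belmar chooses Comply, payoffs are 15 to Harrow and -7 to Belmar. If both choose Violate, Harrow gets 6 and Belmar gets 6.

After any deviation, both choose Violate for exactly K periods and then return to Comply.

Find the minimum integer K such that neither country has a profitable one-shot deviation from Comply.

2

No profitable deviation requires (10−6)(δ+…+δ^K) ≥ 15−10, i.e. δ+…+δ^K ≥ 5/4 ≈ 1.2500.
With δ = 4/5, the partial sums are K=1: 0.8000, K=2: 1.4400.
K = 2 is the first length at which the sum reaches 1.2500.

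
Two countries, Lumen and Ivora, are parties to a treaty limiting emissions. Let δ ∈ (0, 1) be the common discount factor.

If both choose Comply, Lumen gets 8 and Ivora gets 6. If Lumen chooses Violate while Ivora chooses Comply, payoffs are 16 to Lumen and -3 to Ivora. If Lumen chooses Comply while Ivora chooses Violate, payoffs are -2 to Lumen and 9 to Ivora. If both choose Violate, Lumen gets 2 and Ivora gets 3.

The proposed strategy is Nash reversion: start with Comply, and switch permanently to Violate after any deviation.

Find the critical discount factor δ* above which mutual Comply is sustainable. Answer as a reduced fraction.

Lumen's threshold: (16−8)/(16−2) = 4/7.
Ivora's threshold: (9−6)/(9−3) = 1/2.
4/7 > 1/2, so Lumen binds and δ* = 4/7.

4/7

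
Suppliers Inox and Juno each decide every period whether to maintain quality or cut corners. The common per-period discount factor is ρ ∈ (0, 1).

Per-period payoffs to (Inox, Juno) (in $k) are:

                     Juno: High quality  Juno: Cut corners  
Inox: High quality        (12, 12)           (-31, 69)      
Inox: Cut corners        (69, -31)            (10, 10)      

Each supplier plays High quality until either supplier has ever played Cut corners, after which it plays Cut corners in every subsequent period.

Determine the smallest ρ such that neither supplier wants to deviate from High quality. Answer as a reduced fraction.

57/59

Cooperation forever yields 12 each period: 12/(1−ρ).
Deviating yields 69 once, then 10 forever: 69 + 10ρ/(1−ρ).
No profitable deviation requires 12/(1−ρ) ≥ 69 + 10ρ/(1−ρ).
Multiplying by (1−ρ): 12 ≥ 69(1−ρ) + 10ρ = 69 − 59ρ.
So 59ρ ≥ 57, i.e. ρ ≥ 57/59.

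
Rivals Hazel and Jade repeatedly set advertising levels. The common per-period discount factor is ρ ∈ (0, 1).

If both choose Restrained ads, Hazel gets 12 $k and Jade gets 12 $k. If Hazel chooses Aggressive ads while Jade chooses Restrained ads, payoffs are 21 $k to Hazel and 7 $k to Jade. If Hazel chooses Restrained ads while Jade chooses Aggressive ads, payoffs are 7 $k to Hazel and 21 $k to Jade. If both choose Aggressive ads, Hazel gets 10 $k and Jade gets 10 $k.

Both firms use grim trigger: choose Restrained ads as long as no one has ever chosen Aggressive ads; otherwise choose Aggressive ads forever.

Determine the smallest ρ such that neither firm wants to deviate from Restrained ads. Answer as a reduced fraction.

9/11

12/(1−ρ) ≥ 21 + 10ρ/(1−ρ)
12 ≥ 21 − 11ρ
ρ ≥ 9/11.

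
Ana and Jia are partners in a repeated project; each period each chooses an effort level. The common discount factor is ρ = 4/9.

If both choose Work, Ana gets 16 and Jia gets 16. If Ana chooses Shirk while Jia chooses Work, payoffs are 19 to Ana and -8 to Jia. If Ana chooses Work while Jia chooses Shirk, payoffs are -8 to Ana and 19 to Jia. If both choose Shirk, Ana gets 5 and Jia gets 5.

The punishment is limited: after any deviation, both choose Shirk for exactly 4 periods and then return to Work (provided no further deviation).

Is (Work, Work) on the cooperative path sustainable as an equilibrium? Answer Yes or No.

Yes

A one-shot deviation gives 19 now, then 5 for 4 periods, then back to 16.
Gain from deviating: (19−16) today; loss: (16−5) in each of the next 4 periods.
No-deviation condition: (16−5)(ρ+…+ρ^4) ≥ 19−16, i.e. ρ+…+ρ^4 ≥ 3/11.
At ρ = 4/9: ρ+…+ρ^4 = 0.7688 ≥ 0.2727.
So cooperation is sustainable.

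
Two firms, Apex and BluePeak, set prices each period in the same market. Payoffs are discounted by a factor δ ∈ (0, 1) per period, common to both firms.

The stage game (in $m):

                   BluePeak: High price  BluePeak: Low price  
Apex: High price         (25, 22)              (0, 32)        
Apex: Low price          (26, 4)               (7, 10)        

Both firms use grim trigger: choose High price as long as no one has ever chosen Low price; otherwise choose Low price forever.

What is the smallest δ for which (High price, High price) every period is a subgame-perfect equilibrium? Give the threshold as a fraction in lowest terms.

5/11

For Apex: deviation gain 26−25 = 1, per-period punishment loss 25−7 = 18. IC gives δ ≥ 1/19.
For BluePeak: gain 10, loss 12 per period, so δ ≥ 10/22 = 5/11.
The tighter constraint is BluePeak's, so cooperation needs δ ≥ 5/11.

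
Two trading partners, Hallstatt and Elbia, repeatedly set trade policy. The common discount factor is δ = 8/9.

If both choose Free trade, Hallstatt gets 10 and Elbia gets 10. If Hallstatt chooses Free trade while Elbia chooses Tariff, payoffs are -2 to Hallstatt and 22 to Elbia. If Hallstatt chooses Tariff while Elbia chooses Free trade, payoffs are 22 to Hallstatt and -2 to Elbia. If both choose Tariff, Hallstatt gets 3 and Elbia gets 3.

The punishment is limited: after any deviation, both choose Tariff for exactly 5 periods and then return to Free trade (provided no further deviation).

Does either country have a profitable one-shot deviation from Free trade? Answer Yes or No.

No

A one-shot deviation gives 22 now, then 3 for 5 periods, then back to 10.
Gain from deviating: (22−10) today; loss: (10−3) in each of the next 5 periods.
No-deviation condition: (10−3)(δ+…+δ^5) ≥ 22−10, i.e. δ+…+δ^5 ≥ 12/7.
At δ = 8/9: δ+…+δ^5 = 3.5606 ≥ 1.7143.
So cooperation is sustainable.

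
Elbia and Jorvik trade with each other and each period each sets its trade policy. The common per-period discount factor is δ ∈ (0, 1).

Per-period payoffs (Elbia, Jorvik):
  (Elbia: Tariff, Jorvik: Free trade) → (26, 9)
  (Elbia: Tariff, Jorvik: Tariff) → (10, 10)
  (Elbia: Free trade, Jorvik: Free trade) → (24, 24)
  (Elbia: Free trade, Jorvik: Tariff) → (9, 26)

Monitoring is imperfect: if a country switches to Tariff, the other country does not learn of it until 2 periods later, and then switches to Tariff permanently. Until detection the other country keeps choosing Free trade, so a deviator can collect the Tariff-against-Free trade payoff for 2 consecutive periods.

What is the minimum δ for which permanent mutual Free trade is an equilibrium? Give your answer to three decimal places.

Deviating for the 2 undetected periods gains 26−24 = 2 per period over cooperation, then loses 24−10 = 14 per period forever once punishment starts.
Gain: 2(1 + δ + … + δ^1); loss: 14·δ^2/(1−δ).
No profitable deviation ⇔ 2(1−δ^2) ≤ 14·δ^2, i.e. δ^2 ≥ 2/(2+14) = 1/8.
Hence δ ≥ (1/8)^(1/2) ≈ 0.354.

0.354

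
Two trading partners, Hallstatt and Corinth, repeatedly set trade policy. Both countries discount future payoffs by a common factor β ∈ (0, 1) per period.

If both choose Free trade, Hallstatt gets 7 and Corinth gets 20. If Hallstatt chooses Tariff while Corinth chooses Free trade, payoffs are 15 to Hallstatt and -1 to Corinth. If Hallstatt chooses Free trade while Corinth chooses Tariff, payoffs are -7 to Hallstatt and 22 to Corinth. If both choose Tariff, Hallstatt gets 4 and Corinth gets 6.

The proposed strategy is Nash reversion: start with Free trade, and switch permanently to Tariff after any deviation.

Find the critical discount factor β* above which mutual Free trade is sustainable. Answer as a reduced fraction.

For Hallstatt: deviation gain 15−7 = 8, per-period punishment loss 7−4 = 3. IC gives β ≥ 8/11.
For Corinth: gain 2, loss 14 per period, so β ≥ 2/16 = 1/8.
The tighter constraint is Hallstatt's, so cooperation needs β ≥ 8/11.

8/11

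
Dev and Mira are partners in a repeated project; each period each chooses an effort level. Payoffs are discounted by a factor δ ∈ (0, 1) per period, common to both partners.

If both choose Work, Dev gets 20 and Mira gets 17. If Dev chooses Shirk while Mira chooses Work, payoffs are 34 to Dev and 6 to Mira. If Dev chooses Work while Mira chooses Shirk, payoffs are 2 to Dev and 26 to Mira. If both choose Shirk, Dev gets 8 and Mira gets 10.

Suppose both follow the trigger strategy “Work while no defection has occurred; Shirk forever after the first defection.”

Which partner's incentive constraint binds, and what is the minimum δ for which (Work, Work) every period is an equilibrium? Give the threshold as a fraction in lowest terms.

Dev: cooperation gives 20 each period; deviation gives 34 once then 8 forever.
  20/(1−δ) ≥ 34 + 8δ/(1−δ) ⇒ δ ≥ 14/26 = 7/13.
Mira: cooperation gives 17 each period; deviation gives 26 once then 10 forever.
  δ ≥ 9/16.
Both must hold, so the binding constraint is Mira's: δ ≥ 9/16.

Mira; δ ≥ 9/16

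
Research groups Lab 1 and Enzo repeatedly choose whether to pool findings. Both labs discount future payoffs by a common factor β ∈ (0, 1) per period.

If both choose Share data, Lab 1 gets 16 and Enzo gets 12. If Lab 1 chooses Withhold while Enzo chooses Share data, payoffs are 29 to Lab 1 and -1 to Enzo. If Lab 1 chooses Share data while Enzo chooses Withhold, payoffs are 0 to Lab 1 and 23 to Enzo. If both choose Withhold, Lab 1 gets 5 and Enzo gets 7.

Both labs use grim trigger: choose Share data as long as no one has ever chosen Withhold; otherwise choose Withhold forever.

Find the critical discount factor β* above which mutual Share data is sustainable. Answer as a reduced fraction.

11/16

Lab 1's threshold: (29−16)/(29−5) = 13/24.
Enzo's threshold: (23−12)/(23−7) = 11/16.
13/24 < 11/16, so Enzo binds and β* = 11/16.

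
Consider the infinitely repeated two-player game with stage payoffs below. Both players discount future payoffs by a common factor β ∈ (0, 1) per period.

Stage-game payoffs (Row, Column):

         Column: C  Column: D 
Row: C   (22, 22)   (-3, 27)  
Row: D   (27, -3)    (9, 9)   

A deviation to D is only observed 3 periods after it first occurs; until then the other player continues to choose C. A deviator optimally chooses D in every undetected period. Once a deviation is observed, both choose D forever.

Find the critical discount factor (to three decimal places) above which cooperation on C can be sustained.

Deviating for the 3 undetected periods gains 27−22 = 5 per period over cooperation, then loses 22−9 = 13 per period forever once punishment starts.
Gain: 5(1 + β + … + β^2); loss: 13·β^3/(1−β).
No profitable deviation ⇔ 5(1−β^3) ≤ 13·β^3, i.e. β^3 ≥ 5/(5+13) = 5/18.
Hence β ≥ (5/18)^(1/3) ≈ 0.652.

0.652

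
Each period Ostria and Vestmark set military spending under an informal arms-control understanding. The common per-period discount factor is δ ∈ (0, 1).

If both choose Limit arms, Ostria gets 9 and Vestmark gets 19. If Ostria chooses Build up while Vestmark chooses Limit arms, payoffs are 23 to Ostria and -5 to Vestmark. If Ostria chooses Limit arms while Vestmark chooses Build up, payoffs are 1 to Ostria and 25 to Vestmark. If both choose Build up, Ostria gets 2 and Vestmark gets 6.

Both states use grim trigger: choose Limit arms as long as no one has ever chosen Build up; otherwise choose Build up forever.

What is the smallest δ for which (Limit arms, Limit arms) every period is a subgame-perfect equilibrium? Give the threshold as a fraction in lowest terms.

For Ostria: deviation gain 23−9 = 14, per-period punishment loss 9−2 = 7. IC gives δ ≥ 14/21 = 2/3.
For Vestmark: gain 6, loss 13 per period, so δ ≥ 6/19.
The tighter constraint is Ostria's, so cooperation needs δ ≥ 2/3.

2/3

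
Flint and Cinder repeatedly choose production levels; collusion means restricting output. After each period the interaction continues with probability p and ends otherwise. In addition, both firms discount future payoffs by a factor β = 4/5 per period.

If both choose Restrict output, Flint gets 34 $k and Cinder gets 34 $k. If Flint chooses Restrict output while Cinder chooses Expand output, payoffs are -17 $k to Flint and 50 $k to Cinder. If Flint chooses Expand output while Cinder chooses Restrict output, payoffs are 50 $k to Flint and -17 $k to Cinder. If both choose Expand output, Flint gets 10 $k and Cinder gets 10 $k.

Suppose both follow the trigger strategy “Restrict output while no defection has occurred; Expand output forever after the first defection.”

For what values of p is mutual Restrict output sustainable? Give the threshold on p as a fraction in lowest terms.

With continuation probability p and discount β, the effective per-period discount factor is βp.
Grim-trigger IC: βp ≥ (50−34)/(50−10) = 2/5.
So p ≥ (2/5)/(4/5) = 1/2.

1/2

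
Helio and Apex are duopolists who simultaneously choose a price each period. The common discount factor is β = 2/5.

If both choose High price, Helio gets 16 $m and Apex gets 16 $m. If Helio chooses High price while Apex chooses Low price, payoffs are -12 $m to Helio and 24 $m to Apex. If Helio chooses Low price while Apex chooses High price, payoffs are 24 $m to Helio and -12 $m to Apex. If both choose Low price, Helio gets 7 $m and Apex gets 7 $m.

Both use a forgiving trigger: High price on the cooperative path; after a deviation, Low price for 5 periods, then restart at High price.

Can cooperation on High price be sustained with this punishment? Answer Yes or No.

Comparing payoff streams over the 6 periods until play realigns: cooperate → 16(1+β+…+β^5); deviate → 24 + 7(β+…+β^5).
Cooperation is sustained iff (16−7)(β+…+β^5) ≥ 24−16.
β+…+β^5 = 2/5·(1−(2/5)^5)/(1−2/5) = 0.6598, and (24−16)/(16−7) = 0.8889.
0.6598 < 0.8889, so cooperation is not sustainable.

No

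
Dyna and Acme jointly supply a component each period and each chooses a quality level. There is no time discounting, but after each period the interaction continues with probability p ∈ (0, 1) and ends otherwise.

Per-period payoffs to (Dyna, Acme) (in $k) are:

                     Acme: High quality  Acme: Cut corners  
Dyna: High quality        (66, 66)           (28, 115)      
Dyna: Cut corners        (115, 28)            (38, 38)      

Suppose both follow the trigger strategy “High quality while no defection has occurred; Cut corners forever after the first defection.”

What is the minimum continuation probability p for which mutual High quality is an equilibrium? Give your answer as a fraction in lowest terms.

Expected cooperation value is 66 + p·66 + p²·66 + … = 66/(1−p); deviation gives 115 + p·38/(1−p).
66 ≥ 115(1−p) + 38p ⇒ 77p ≥ 49 ⇒ p ≥ 49/77 = 7/11.

7/11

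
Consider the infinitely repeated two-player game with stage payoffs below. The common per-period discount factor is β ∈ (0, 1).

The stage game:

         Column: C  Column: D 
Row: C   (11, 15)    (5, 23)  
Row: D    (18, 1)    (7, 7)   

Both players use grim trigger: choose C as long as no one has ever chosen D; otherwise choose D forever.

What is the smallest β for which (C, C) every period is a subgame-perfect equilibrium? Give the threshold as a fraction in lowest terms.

Row's threshold: (18−11)/(18−7) = 7/11.
Column's threshold: (23−15)/(23−7) = 1/2.
7/11 > 1/2, so Row binds and β* = 7/11.

7/11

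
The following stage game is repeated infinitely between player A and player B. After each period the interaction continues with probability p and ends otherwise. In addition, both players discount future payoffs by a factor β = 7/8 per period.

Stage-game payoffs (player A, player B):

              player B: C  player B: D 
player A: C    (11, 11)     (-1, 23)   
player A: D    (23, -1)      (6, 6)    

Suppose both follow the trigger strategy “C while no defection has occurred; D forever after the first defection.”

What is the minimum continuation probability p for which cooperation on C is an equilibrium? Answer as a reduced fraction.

Expected continuation weight on next period's payoff is β·p = 7/8·p, which plays the role of the discount factor.
Cooperation requires 7/8·p ≥ (23−11)/(23−6) = 12/17, hence p ≥ 96/119.

96/119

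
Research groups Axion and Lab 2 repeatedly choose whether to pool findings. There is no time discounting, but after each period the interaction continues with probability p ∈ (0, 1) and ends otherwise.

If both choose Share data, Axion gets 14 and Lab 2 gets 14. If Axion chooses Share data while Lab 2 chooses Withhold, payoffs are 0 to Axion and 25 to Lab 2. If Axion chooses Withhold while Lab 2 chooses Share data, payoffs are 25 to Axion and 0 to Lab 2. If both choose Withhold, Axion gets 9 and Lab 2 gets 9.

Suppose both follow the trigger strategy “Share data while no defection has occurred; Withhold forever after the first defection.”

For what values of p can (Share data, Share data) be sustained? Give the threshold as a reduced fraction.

11/16

Expected cooperation value is 14 + p·14 + p²·14 + … = 14/(1−p); deviation gives 25 + p·9/(1−p).
14 ≥ 25(1−p) + 9p ⇒ 16p ≥ 11 ⇒ p ≥ 11/16.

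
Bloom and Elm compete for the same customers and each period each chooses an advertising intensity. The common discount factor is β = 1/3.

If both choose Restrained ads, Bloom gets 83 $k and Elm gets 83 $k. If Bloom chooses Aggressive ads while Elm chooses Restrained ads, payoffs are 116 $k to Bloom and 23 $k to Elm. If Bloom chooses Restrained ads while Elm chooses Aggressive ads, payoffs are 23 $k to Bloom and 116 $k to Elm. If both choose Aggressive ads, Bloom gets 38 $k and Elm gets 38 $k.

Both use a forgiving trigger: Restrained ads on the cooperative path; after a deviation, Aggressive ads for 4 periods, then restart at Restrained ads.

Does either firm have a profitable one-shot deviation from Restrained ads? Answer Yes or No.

Yes

IC: β+…+β^4 ≥ (116−83)/(83−38) = 11/15.
At β = 1/3: partial sum = 0.4938 < 0.7333. Cooperation not sustainable.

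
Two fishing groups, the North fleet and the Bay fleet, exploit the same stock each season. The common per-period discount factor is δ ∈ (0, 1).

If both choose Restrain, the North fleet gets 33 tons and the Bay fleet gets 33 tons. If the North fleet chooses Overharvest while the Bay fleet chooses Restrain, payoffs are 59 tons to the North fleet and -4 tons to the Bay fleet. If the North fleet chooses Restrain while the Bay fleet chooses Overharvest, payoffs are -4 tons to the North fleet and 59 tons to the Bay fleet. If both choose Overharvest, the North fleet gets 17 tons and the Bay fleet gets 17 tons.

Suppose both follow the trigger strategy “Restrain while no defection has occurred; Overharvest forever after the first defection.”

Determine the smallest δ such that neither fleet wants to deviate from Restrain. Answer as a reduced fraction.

13/21

One-period gain from deviating is 59 − 33 = 26. The loss is 33 − 17 = 16 in every subsequent period, with present value 16·δ/(1−δ).
Deviation is unprofitable when 16·δ/(1−δ) ≥ 26, i.e. δ/(1−δ) ≥ 13/8.
Equivalently δ ≥ 26/(26+16) = 13/21.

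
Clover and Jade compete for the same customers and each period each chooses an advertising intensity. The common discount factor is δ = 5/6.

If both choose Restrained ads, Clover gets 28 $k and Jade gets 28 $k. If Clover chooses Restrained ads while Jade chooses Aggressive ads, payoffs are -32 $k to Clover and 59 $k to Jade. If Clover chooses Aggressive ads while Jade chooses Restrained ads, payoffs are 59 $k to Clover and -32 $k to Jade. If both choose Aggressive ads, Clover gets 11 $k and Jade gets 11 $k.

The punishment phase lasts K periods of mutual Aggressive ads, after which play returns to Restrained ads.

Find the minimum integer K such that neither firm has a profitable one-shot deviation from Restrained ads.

3

IC: δ(1−δ^K)/(1−δ) ≥ (59−28)/(28−11) = 31/17.
With δ = 5/6: need 1 − δ^K ≥ 31/17·(1−5/6)/(5/6), i.e. δ^K ≤ 0.6353.
Since (5/6)^2 = 0.6944 and (5/6)^3 = 0.5787, the smallest such K is 3.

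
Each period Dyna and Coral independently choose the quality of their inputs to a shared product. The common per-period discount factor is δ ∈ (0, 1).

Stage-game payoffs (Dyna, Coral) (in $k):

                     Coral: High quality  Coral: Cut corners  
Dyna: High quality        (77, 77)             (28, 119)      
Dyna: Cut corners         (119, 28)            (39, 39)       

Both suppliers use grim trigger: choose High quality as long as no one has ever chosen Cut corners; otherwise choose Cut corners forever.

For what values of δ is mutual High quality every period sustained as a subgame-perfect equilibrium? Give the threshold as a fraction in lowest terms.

Under grim trigger the critical discount factor is (T−C)/(T−P) with T = 119, C = 77, P = 39.
δ* = (119−77)/(119−39) = 42/80 = 21/40.

21/40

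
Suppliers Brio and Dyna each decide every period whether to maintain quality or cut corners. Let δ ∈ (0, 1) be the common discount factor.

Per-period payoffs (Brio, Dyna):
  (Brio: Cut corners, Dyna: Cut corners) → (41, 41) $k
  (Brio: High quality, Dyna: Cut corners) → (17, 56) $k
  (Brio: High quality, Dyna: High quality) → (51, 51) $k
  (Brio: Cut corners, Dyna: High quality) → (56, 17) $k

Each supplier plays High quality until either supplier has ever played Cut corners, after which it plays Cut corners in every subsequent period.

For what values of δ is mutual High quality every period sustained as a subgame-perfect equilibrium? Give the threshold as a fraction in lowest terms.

1/3

51/(1−δ) ≥ 56 + 41δ/(1−δ)
51 ≥ 56 − 15δ
δ ≥ 5/15 = 1/3.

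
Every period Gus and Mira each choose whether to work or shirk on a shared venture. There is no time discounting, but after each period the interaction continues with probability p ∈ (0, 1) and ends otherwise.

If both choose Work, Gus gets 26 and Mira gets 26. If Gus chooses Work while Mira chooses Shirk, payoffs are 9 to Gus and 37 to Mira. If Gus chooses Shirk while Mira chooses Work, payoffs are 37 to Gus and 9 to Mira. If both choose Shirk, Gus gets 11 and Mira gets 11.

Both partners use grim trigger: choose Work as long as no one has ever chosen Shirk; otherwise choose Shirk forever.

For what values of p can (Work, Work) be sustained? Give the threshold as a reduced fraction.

11/26

Expected cooperation value is 26 + p·26 + p²·26 + … = 26/(1−p); deviation gives 37 + p·11/(1−p).
26 ≥ 37(1−p) + 11p ⇒ 26p ≥ 11 ⇒ p ≥ 11/26.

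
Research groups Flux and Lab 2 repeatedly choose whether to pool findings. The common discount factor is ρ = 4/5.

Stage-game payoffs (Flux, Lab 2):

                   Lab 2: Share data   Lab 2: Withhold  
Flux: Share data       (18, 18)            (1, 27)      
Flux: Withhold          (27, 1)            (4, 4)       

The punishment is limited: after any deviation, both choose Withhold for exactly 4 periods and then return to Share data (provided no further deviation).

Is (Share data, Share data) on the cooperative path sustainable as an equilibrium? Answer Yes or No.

Yes

Comparing payoff streams over the 5 periods until play realigns: cooperate → 18(1+ρ+…+ρ^4); deviate → 27 + 4(ρ+…+ρ^4).
Cooperation is sustained iff (18−4)(ρ+…+ρ^4) ≥ 27−18.
ρ+…+ρ^4 = 4/5·(1−(4/5)^4)/(1−4/5) = 2.3616, and (27−18)/(18−4) = 0.6429.
2.3616 ≥ 0.6429, so cooperation is sustainable.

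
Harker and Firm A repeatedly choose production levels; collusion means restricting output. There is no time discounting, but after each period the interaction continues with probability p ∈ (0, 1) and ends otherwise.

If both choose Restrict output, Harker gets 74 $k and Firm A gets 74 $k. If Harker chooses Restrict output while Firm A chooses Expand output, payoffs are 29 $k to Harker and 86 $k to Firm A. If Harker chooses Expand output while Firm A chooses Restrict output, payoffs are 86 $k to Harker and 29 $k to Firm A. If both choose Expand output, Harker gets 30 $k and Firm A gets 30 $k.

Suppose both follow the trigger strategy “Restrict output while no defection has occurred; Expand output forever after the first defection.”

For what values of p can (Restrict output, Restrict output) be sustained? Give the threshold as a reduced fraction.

3/14

Expected cooperation value is 74 + p·74 + p²·74 + … = 74/(1−p); deviation gives 86 + p·30/(1−p).
74 ≥ 86(1−p) + 30p ⇒ 56p ≥ 12 ⇒ p ≥ 12/56 = 3/14.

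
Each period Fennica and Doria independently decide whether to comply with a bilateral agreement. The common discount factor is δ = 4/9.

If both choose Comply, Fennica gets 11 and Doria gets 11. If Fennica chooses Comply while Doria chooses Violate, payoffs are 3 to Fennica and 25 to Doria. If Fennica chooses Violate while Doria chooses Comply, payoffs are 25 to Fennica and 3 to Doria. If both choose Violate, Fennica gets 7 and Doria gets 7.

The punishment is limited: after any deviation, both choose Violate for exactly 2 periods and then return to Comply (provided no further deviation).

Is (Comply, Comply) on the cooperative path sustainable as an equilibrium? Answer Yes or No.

IC: δ+…+δ^2 ≥ (25−11)/(11−7) = 7/2.
At δ = 4/9: partial sum = 0.6420 < 3.5000. Cooperation not sustainable.

No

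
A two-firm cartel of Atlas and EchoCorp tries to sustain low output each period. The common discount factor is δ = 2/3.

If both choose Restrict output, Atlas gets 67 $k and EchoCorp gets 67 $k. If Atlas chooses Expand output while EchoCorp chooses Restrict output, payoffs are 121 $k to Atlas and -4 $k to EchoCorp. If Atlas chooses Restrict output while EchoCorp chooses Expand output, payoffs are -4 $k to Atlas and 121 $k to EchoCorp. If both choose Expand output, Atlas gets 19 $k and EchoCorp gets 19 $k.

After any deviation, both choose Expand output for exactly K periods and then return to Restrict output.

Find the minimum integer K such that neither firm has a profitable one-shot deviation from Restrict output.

3

IC: δ(1−δ^K)/(1−δ) ≥ (121−67)/(67−19) = 9/8.
With δ = 2/3: need 1 − δ^K ≥ 9/8·(1−2/3)/(2/3), i.e. δ^K ≤ 0.4375.
Since (2/3)^2 = 0.4444 and (2/3)^3 = 0.2963, the smallest such K is 3.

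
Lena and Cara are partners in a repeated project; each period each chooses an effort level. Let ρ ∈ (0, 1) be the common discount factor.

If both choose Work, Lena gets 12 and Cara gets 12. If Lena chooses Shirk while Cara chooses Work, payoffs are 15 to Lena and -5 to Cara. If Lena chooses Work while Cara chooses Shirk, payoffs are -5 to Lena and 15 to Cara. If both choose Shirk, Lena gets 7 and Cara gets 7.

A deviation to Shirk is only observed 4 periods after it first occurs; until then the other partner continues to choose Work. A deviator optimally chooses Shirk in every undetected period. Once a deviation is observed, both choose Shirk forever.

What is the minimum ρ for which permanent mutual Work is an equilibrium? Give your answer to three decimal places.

0.783

The best deviation is to choose Shirk for all 4 undetected periods, earning 15 each, then 7 forever once detected.
Deviation value: 15(1−ρ^4)/(1−ρ) + 7ρ^4/(1−ρ); cooperation value: 12/(1−ρ).
IC: 12 ≥ 15(1−ρ^4) + 7ρ^4 = 15 − 8ρ^4.
So ρ^4 ≥ 3/8, giving ρ ≥ (3/8)^(1/4) ≈ 0.783.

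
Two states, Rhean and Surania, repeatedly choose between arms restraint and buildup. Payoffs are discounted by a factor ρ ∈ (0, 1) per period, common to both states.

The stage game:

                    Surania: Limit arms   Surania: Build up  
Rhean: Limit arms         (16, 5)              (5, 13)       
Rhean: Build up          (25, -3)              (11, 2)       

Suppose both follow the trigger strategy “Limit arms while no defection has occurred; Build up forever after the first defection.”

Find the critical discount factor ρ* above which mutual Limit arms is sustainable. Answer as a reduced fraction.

8/11

Rhean's threshold: (25−16)/(25−11) = 9/14.
Surania's threshold: (13−5)/(13−2) = 8/11.
9/14 < 8/11, so Surania binds and ρ* = 8/11.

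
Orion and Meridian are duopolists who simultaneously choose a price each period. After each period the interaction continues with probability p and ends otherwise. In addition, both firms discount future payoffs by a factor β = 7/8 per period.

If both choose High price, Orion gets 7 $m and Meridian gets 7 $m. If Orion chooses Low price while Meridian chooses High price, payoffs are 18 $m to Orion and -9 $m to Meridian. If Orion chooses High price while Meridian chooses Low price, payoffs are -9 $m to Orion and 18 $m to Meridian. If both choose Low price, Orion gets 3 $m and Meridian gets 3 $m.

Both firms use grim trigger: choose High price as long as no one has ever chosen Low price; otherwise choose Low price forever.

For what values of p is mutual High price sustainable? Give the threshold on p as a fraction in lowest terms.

88/105

With continuation probability p and discount β, the effective per-period discount factor is βp.
Grim-trigger IC: βp ≥ (18−7)/(18−3) = 11/15.
So p ≥ (11/15)/(7/8) = 88/105.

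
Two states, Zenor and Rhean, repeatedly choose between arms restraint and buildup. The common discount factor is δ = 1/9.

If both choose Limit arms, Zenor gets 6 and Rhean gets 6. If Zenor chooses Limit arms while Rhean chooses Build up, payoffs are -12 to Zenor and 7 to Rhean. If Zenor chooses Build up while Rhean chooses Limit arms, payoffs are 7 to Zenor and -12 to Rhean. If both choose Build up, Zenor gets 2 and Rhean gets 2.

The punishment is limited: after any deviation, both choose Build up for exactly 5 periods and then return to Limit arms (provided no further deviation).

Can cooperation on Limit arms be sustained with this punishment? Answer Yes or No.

A one-shot deviation gives 7 now, then 2 for 5 periods, then back to 6.
Gain from deviating: (7−6) today; loss: (6−2) in each of the next 5 periods.
No-deviation condition: (6−2)(δ+…+δ^5) ≥ 7−6, i.e. δ+…+δ^5 ≥ 1/4.
At δ = 1/9: δ+…+δ^5 = 0.1250 < 0.2500.
So cooperation is not sustainable.

No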